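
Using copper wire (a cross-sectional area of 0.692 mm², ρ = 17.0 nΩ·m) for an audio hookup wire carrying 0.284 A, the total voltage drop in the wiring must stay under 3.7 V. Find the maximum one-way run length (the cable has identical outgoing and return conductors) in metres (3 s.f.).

ρ = 17.0 nΩ·m = 1.70×10^-8 Ω·m
A = 0.692 mm² = 6.920e-07 m²
L_max = V_max·A/(2·ρI) = (3.7)(6.920e-07)/(2×1.70×10^-8×0.284) = 265 m

265 m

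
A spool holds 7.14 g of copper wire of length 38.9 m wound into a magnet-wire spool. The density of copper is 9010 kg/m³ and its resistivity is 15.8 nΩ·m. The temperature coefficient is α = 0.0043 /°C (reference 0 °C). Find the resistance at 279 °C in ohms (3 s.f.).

ρ = 15.8 nΩ·m = 1.58×10^-8 Ω·m
A = m/(density·L) = 0.00714/(9010×38.9) = 2.0372e-08 m²
R = ρL/A = (1.58×10^-8)(38.9)/(2.0372e-08) = 30.17 Ω
R(279 °C) = 30.17 × (1 + 0.0043×279) = 66.4 Ω

66.4 Ω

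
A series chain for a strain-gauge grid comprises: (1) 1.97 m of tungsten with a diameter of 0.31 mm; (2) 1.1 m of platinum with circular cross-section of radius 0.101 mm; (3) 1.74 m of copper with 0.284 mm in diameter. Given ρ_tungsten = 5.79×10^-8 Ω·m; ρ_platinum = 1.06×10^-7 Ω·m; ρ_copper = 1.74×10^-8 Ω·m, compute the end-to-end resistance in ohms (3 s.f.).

Seg 1: A = π(d/2)² = π(1.5500e-04 m)² = 7.548e-08 m²
R_1 = (5.79×10^-8)(1.97)/(7.548e-08) = 1.511 Ω
Seg 2: A = πr² = π(1.0100e-04 m)² = 3.205e-08 m²
R_2 = (1.06×10^-7)(1.1)/(3.205e-08) = 3.638 Ω
Seg 3: A = π(d/2)² = π(1.4200e-04 m)² = 6.335e-08 m²
R_3 = (1.74×10^-8)(1.74)/(6.335e-08) = 0.4779 Ω
R_total = R_1 + R_2 + R_3 = 5.63 Ω

5.63 Ω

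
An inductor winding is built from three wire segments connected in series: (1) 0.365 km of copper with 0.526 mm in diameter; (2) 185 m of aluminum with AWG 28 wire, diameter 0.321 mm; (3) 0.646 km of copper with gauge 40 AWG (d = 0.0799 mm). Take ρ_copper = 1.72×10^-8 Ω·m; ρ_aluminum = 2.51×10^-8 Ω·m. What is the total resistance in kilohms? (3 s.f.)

2.30 kΩ

Seg 1: A = π(d/2)² = π(2.6300e-04 m)² = 2.173e-07 m²
R_1 = (1.72×10^-8)(365)/(2.173e-07) = 28.89 Ω
Seg 2: A = π(0.321/2 mm)² = π(1.6050e-04 m)² = 8.093e-08 m²
R_2 = (2.51×10^-8)(185)/(8.093e-08) = 57.38 Ω
Seg 3: A = π(0.0799/2 mm)² = π(3.9950e-05 m)² = 5.014e-09 m²
R_3 = (1.72×10^-8)(646)/(5.014e-09) = 2216 Ω
R_total = R_1 + R_2 + R_3 = 2.30 kΩ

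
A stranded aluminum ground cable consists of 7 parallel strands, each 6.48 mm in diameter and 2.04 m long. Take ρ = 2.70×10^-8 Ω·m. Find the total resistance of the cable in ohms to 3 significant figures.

A_strand = π(3.2400e-03 m)² = 3.298e-05 m²
R_strand = ρL/A = (2.70×10^-8)(2.04)/(3.298e-05) = 0.00167 Ω
R_total = R_strand/N = 0.00167/7 = 2.39×10^-4 Ω

2.39×10^-4 Ω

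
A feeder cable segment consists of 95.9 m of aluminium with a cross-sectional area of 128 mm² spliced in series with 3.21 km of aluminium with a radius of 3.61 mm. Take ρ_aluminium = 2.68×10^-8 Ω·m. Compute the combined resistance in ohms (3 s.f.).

2.12 Ω

Segment 1: A = 128 mm² = 1.280e-04 m²
R₁ = ρL/A = (2.68×10^-8)(95.9)/(1.280e-04) = 0.02008 Ω
Segment 2: A = πr² = π(3.6100e-03 m)² = 4.094e-05 m²
R₂ = (2.68×10^-8)(3210)/(4.094e-05) = 2.101 Ω
R = R₁ + R₂ = 2.12 Ω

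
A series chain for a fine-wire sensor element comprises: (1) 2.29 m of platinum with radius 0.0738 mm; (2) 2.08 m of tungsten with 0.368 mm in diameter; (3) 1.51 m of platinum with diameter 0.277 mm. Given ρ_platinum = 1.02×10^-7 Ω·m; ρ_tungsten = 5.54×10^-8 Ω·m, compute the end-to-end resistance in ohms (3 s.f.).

Seg 1: A = πr² = π(7.3800e-05 m)² = 1.711e-08 m²
R_1 = (1.02×10^-7)(2.29)/(1.711e-08) = 13.65 Ω
Seg 2: A = π(d/2)² = π(1.8400e-04 m)² = 1.064e-07 m²
R_2 = (5.54×10^-8)(2.08)/(1.064e-07) = 1.083 Ω
Seg 3: A = π(d/2)² = π(1.3850e-04 m)² = 6.026e-08 m²
R_3 = (1.02×10^-7)(1.51)/(6.026e-08) = 2.556 Ω
R_total = R_1 + R_2 + R_3 = 17.3 Ω

17.3 Ω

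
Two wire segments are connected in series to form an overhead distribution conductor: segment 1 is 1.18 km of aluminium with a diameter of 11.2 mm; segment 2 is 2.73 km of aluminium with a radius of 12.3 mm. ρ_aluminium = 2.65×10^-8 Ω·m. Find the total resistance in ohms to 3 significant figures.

0.470 Ω

Segment 1: A = π(d/2)² = π(5.6000e-03 m)² = 9.852e-05 m²
R₁ = ρL/A = (2.65×10^-8)(1180)/(9.852e-05) = 0.3174 Ω
Segment 2: A = πr² = π(1.2300e-02 m)² = 4.753e-04 m²
R₂ = (2.65×10^-8)(2730)/(4.753e-04) = 0.1522 Ω
R = R₁ + R₂ = 0.470 Ω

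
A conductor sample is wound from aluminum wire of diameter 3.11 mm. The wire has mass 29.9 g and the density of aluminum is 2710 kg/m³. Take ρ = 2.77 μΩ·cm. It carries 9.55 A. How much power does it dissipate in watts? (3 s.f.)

0.483 W

ρ = 2.77 μΩ·cm = 2.77×10^-8 Ω·m
A = π(d/2)² = π(1.5550e-03 m)² = 7.5964e-06 m²
L = m/(density·A) = 0.0299/(2710×7.5964e-06) = 1.452 m
R = ρL/A = (2.77×10^-8)(1.452)/(7.5964e-06) = 0.005296 Ω
P = I²R = (9.55)² × 0.005296 = 0.483 W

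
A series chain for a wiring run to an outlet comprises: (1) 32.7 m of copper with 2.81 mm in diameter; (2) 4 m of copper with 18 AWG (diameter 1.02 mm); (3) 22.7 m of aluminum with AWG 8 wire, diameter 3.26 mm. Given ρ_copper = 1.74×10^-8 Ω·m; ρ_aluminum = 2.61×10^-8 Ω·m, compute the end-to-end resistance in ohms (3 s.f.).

Seg 1: A = π(d/2)² = π(1.4050e-03 m)² = 6.202e-06 m²
R_1 = (1.74×10^-8)(32.7)/(6.202e-06) = 0.09175 Ω
Seg 2: A = π(1.02/2 mm)² = π(5.1000e-04 m)² = 8.171e-07 m²
R_2 = (1.74×10^-8)(4)/(8.171e-07) = 0.08518 Ω
Seg 3: A = π(3.26/2 mm)² = π(1.6300e-03 m)² = 8.347e-06 m²
R_3 = (2.61×10^-8)(22.7)/(8.347e-06) = 0.07098 Ω
R_total = R_1 + R_2 + R_3 = 0.248 Ω

0.248 Ω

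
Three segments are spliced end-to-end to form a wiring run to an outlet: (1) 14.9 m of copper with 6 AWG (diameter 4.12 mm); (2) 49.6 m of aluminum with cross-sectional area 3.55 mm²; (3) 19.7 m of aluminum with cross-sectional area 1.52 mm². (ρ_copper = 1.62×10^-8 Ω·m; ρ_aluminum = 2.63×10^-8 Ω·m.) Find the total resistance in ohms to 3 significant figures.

0.726 Ω

Seg 1: A = π(4.12/2 mm)² = π(2.0600e-03 m)² = 1.333e-05 m²
R_1 = (1.62×10^-8)(14.9)/(1.333e-05) = 0.01811 Ω
Seg 2: A = 3.55 mm² = 3.550e-06 m²
R_2 = (2.63×10^-8)(49.6)/(3.550e-06) = 0.3675 Ω
Seg 3: A = 1.52 mm² = 1.520e-06 m²
R_3 = (2.63×10^-8)(19.7)/(1.520e-06) = 0.3409 Ω
R_total = R_1 + R_2 + R_3 = 0.726 Ω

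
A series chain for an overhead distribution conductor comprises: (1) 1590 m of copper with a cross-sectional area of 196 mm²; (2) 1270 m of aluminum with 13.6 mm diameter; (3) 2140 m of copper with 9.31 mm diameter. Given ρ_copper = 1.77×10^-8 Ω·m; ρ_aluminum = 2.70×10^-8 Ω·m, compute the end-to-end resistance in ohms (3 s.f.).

0.936 Ω

Seg 1: A = 196 mm² = 1.960e-04 m²
R_1 = (1.77×10^-8)(1590)/(1.960e-04) = 0.1436 Ω
Seg 2: A = π(d/2)² = π(6.8000e-03 m)² = 1.453e-04 m²
R_2 = (2.70×10^-8)(1270)/(1.453e-04) = 0.236 Ω
Seg 3: A = π(d/2)² = π(4.6550e-03 m)² = 6.808e-05 m²
R_3 = (1.77×10^-8)(2140)/(6.808e-05) = 0.5564 Ω
R_total = R_1 + R_2 + R_3 = 0.936 Ω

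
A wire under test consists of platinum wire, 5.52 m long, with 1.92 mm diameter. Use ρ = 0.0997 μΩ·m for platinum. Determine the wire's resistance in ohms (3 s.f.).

ρ = 0.0997 μΩ·m = 9.97×10^-8 Ω·m
A = π(d/2)² = π(9.6000e-04 m)² = 2.895e-06 m²
R = ρL/A = (9.97×10^-8)(5.52 m)/(2.895e-06 m²) = 0.190 Ω

0.190 Ω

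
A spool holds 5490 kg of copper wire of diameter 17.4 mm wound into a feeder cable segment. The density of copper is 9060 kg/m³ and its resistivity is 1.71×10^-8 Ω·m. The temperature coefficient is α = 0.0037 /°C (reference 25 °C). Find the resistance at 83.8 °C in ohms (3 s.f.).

0.223 Ω

A = π(d/2)² = π(8.7000e-03 m)² = 2.3779e-04 m²
L = m/(density·A) = 5490/(9060×2.3779e-04) = 2548 m
R = ρL/A = (1.71×10^-8)(2548)/(2.3779e-04) = 0.1833 Ω
R(83.8 °C) = 0.1833 × (1 + 0.0037×58.8) = 0.223 Ω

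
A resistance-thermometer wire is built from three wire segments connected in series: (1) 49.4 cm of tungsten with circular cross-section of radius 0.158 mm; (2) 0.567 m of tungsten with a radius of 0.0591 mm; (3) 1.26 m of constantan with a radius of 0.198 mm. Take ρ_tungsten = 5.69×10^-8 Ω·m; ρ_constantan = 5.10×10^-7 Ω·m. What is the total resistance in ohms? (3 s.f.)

Seg 1: A = πr² = π(1.5800e-04 m)² = 7.843e-08 m²
R_1 = (5.69×10^-8)(0.494)/(7.843e-08) = 0.3584 Ω
Seg 2: A = πr² = π(5.9100e-05 m)² = 1.097e-08 m²
R_2 = (5.69×10^-8)(0.567)/(1.097e-08) = 2.94 Ω
Seg 3: A = πr² = π(1.9800e-04 m)² = 1.232e-07 m²
R_3 = (5.10×10^-7)(1.26)/(1.232e-07) = 5.217 Ω
R_total = R_1 + R_2 + R_3 = 8.52 Ω

8.52 Ω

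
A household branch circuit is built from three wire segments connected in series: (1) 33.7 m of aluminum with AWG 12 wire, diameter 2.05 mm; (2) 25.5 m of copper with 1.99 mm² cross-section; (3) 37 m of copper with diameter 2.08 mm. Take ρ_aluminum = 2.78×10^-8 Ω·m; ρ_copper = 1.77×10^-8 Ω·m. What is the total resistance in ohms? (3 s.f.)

Seg 1: A = π(2.05/2 mm)² = π(1.0250e-03 m)² = 3.301e-06 m²
R_1 = (2.78×10^-8)(33.7)/(3.301e-06) = 0.2838 Ω
Seg 2: A = 1.99 mm² = 1.990e-06 m²
R_2 = (1.77×10^-8)(25.5)/(1.990e-06) = 0.2268 Ω
Seg 3: A = π(d/2)² = π(1.0400e-03 m)² = 3.398e-06 m²
R_3 = (1.77×10^-8)(37)/(3.398e-06) = 0.1927 Ω
R_total = R_1 + R_2 + R_3 = 0.703 Ω

0.703 Ω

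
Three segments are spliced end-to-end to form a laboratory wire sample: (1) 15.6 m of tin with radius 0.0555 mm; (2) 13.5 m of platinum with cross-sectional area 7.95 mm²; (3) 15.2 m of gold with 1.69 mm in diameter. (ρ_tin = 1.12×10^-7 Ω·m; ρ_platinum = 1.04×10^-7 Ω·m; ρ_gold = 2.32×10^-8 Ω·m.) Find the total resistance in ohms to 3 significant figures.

181 Ω

Seg 1: A = πr² = π(5.5500e-05 m)² = 9.677e-09 m²
R_1 = (1.12×10^-7)(15.6)/(9.677e-09) = 180.6 Ω
Seg 2: A = 7.95 mm² = 7.950e-06 m²
R_2 = (1.04×10^-7)(13.5)/(7.950e-06) = 0.1766 Ω
Seg 3: A = π(d/2)² = π(8.4500e-04 m)² = 2.243e-06 m²
R_3 = (2.32×10^-8)(15.2)/(2.243e-06) = 0.1572 Ω
R_total = R_1 + R_2 + R_3 = 181 Ω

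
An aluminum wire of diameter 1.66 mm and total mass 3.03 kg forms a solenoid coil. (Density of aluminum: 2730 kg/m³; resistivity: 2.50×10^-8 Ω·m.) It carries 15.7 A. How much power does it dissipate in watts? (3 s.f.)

A = π(d/2)² = π(8.3000e-04 m)² = 2.1642e-06 m²
L = m/(density·A) = 3.03/(2730×2.1642e-06) = 512.8 m
R = ρL/A = (2.50×10^-8)(512.8)/(2.1642e-06) = 5.924 Ω
P = I²R = (15.7)² × 5.924 = 1460 W

1460 W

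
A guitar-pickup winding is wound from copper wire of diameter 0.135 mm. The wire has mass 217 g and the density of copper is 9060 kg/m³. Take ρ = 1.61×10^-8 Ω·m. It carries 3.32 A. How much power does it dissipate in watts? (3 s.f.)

A = π(d/2)² = π(6.7500e-05 m)² = 1.4314e-08 m²
L = m/(density·A) = 0.217/(9060×1.4314e-08) = 1673 m
R = ρL/A = (1.61×10^-8)(1673)/(1.4314e-08) = 1882 Ω
P = I²R = (3.32)² × 1882 = 20700 W

20700 W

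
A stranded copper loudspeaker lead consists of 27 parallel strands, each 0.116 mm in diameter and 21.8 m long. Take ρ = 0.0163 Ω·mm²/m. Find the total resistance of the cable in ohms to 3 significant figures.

ρ = 0.0163 Ω·mm²/m = 1.63×10^-8 Ω·m
A_strand = π(5.8000e-05 m)² = 1.057e-08 m²
R_strand = ρL/A = (1.63×10^-8)(21.8)/(1.057e-08) = 33.62 Ω
R_total = R_strand/N = 33.62/27 = 1.25 Ω

1.25 Ω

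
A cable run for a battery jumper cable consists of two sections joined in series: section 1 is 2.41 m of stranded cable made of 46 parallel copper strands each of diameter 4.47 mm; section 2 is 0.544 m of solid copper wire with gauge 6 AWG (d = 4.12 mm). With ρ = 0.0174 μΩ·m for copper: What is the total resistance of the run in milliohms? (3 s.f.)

ρ = 0.0174 μΩ·m = 1.74×10^-8 Ω·m
Section 1: A_strand = π(2.2350e-03)² = 1.569e-05 m²; R₁ = ρL/(N·A_s) = (1.74×10^-8)(2.41)/(46×1.569e-05) = 5.809×10^-5 Ω
Section 2: A = π(4.12/2 mm)² = π(2.0600e-03 m)² = 1.333e-05 m²
R₂ = (1.74×10^-8)(0.544)/(1.333e-05) = 7.100×10^-4 Ω
R = R₁ + R₂ = 0.768 mΩ

0.768 mΩ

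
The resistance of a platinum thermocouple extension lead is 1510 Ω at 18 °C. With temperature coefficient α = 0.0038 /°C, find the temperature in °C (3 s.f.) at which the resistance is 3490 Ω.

R = R₀(1 + α(T − T₀)) ⇒ T = T₀ + (R/R₀ − 1)/α
T = 18 + (3490/1510 − 1)/0.0038 = 18 + (1.311)/0.0038 = 363 °C

363 °C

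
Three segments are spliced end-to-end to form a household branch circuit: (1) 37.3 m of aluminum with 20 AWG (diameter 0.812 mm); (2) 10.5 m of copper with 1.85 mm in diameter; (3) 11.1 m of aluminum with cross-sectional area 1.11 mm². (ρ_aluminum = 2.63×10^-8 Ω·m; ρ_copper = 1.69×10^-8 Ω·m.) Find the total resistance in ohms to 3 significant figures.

Seg 1: A = π(0.812/2 mm)² = π(4.0600e-04 m)² = 5.178e-07 m²
R_1 = (2.63×10^-8)(37.3)/(5.178e-07) = 1.894 Ω
Seg 2: A = π(d/2)² = π(9.2500e-04 m)² = 2.688e-06 m²
R_2 = (1.69×10^-8)(10.5)/(2.688e-06) = 0.06602 Ω
Seg 3: A = 1.11 mm² = 1.110e-06 m²
R_3 = (2.63×10^-8)(11.1)/(1.110e-06) = 0.263 Ω
R_total = R_1 + R_2 + R_3 = 2.22 Ω

2.22 Ω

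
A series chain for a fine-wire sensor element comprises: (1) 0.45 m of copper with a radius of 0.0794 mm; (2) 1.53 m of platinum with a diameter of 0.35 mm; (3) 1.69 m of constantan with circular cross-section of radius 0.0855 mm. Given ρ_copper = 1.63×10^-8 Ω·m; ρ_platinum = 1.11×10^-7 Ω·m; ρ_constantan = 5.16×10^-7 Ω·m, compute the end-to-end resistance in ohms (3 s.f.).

40.1 Ω

Seg 1: A = πr² = π(7.9400e-05 m)² = 1.981e-08 m²
R_1 = (1.63×10^-8)(0.45)/(1.981e-08) = 0.3703 Ω
Seg 2: A = π(d/2)² = π(1.7500e-04 m)² = 9.621e-08 m²
R_2 = (1.11×10^-7)(1.53)/(9.621e-08) = 1.765 Ω
Seg 3: A = πr² = π(8.5500e-05 m)² = 2.297e-08 m²
R_3 = (5.16×10^-7)(1.69)/(2.297e-08) = 37.97 Ω
R_total = R_1 + R_2 + R_3 = 40.1 Ω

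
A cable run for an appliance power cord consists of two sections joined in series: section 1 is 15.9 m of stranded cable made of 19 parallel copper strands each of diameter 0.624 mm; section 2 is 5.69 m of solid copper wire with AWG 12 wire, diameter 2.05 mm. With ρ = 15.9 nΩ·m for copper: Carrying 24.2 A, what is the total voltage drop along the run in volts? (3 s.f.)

ρ = 15.9 nΩ·m = 1.59×10^-8 Ω·m
Section 1: A_strand = π(3.1200e-04)² = 3.058e-07 m²; R₁ = ρL/(N·A_s) = (1.59×10^-8)(15.9)/(19×3.058e-07) = 0.04351 Ω
Section 2: A = π(2.05/2 mm)² = π(1.0250e-03 m)² = 3.301e-06 m²
R₂ = (1.59×10^-8)(5.69)/(3.301e-06) = 0.02741 Ω
R = R₁ + R₂ = 0.07092 Ω
V = IR = 24.2 × 0.07092 = 1.72 V

1.72 V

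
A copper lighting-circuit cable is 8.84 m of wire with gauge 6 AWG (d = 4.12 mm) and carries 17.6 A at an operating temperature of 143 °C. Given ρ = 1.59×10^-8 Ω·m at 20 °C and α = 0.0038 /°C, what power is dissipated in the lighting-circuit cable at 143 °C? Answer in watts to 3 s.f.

A = π(4.12/2 mm)² = π(2.0600e-03 m)² = 1.333e-05 m²
R₍20₎ = ρL/A = (1.59×10^-8)(8.84)/(1.333e-05) = 0.01054 Ω
R₍143₎ = R₍20₎(1 + αΔT) = 0.01054 × (1 + 0.0038×123) = 0.01547 Ω
P = I²R = (17.6)² × 0.01547 = 4.79 W

4.79 W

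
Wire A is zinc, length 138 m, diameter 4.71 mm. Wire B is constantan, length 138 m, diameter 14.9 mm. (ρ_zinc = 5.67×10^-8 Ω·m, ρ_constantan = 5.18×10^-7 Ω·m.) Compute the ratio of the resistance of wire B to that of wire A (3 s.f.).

R ∝ ρL/d², so R_B/R_A = (ρ_B/ρ_A) × (d_A/d_B)²
= (5.18×10^-7/5.67×10^-8) × (4.71/14.9)² = 0.913

0.913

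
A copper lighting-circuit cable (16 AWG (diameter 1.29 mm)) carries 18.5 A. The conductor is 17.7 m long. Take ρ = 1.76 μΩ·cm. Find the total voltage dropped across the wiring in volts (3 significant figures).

4.41 V

ρ = 1.76 μΩ·cm = 1.76×10^-8 Ω·m
A = π(1.29/2 mm)² = π(6.4500e-04 m)² = 1.307e-06 m²
R = ρL/A = (1.76×10^-8)(17.7)/(1.307e-06) = 0.2384 Ω
V = IR = 18.5 × 0.2384 = 4.41 V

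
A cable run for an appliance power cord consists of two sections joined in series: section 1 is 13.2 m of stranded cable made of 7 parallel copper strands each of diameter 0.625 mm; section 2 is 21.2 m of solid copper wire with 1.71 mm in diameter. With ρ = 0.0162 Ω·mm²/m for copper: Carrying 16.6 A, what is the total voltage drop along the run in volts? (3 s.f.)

ρ = 0.0162 Ω·mm²/m = 1.62×10^-8 Ω·m
Section 1: A_strand = π(3.1250e-04)² = 3.068e-07 m²; R₁ = ρL/(N·A_s) = (1.62×10^-8)(13.2)/(7×3.068e-07) = 0.09957 Ω
Section 2: A = π(d/2)² = π(8.5500e-04 m)² = 2.297e-06 m²
R₂ = (1.62×10^-8)(21.2)/(2.297e-06) = 0.1495 Ω
R = R₁ + R₂ = 0.2491 Ω
V = IR = 16.6 × 0.2491 = 4.14 V

4.14 V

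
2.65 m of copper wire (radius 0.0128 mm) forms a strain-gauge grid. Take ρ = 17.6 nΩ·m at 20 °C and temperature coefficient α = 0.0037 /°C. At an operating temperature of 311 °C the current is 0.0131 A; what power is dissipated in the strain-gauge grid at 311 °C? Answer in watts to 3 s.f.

ρ = 17.6 nΩ·m = 1.76×10^-8 Ω·m
A = πr² = π(1.2800e-05 m)² = 5.147e-10 m²
R₍20₎ = ρL/A = (1.76×10^-8)(2.65)/(5.147e-10) = 90.61 Ω
R₍311₎ = R₍20₎(1 + αΔT) = 90.61 × (1 + 0.0037×291) = 188.2 Ω
P = I²R = (0.0131)² × 188.2 = 0.0323 W

0.0323 W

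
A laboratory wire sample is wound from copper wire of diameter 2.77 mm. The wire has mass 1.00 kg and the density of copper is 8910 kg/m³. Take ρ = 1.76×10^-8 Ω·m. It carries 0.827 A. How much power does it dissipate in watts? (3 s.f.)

0.0372 W

A = π(d/2)² = π(1.3850e-03 m)² = 6.0263e-06 m²
L = m/(density·A) = 1/(8910×6.0263e-06) = 18.62 m
R = ρL/A = (1.76×10^-8)(18.62)/(6.0263e-06) = 0.05439 Ω
P = I²R = (0.827)² × 0.05439 = 0.0372 W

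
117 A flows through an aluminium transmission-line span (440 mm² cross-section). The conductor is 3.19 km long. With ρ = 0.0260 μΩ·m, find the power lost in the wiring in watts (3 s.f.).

ρ = 0.0260 μΩ·m = 2.60×10^-8 Ω·m
A = 440 mm² = 4.400e-04 m²
R = ρL/A = (2.60×10^-8)(3190)/(4.400e-04) = 0.1885 Ω
P = I²R = (117)² × 0.1885 = 2580 W

2580 W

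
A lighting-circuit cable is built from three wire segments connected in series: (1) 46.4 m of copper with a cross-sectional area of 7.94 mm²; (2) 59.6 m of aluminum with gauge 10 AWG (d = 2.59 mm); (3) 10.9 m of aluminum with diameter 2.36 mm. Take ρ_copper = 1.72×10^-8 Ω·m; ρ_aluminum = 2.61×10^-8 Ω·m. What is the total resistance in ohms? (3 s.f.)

Seg 1: A = 7.94 mm² = 7.940e-06 m²
R_1 = (1.72×10^-8)(46.4)/(7.940e-06) = 0.1005 Ω
Seg 2: A = π(2.59/2 mm)² = π(1.2950e-03 m)² = 5.269e-06 m²
R_2 = (2.61×10^-8)(59.6)/(5.269e-06) = 0.2953 Ω
Seg 3: A = π(d/2)² = π(1.1800e-03 m)² = 4.374e-06 m²
R_3 = (2.61×10^-8)(10.9)/(4.374e-06) = 0.06504 Ω
R_total = R_1 + R_2 + R_3 = 0.461 Ω

0.461 Ω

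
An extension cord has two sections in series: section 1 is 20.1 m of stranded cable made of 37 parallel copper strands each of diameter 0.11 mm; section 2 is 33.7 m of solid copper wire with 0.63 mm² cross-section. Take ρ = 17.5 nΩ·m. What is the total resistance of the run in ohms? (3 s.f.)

ρ = 17.5 nΩ·m = 1.75×10^-8 Ω·m
Section 1: A_strand = π(5.5000e-05)² = 9.503e-09 m²; R₁ = ρL/(N·A_s) = (1.75×10^-8)(20.1)/(37×9.503e-09) = 1 Ω
Section 2: A = 0.63 mm² = 6.300e-07 m²
R₂ = (1.75×10^-8)(33.7)/(6.300e-07) = 0.9361 Ω
R = R₁ + R₂ = 1.94 Ω

1.94 Ω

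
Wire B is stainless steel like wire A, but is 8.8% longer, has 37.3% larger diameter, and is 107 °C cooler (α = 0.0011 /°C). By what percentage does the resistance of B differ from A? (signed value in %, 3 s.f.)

R ∝ ρL/d² with ρ ∝ (1+αΔT), so R_B/R_A = (1 + 8.8/100) × (1 + 37.3/100)⁻² × (1 − 0.0011×107)
= 1.088 × 0.5305 × 0.8823 = 0.5092
(R_B − R_A)/R_A = 0.5092 − 1 = -49.1%

-49.1%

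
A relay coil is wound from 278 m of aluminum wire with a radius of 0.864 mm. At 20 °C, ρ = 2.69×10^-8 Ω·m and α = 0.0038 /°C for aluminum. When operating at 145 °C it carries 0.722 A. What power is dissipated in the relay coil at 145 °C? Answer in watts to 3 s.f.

2.45 W

A = πr² = π(8.6400e-04 m)² = 2.345e-06 m²
R₍20₎ = ρL/A = (2.69×10^-8)(278)/(2.345e-06) = 3.189 Ω
R₍145₎ = R₍20₎(1 + αΔT) = 3.189 × (1 + 0.0038×125) = 4.703 Ω
P = I²R = (0.722)² × 4.703 = 2.45 W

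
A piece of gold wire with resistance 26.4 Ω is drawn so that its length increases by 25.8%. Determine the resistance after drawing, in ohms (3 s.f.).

k = 1 + 25.8/100 = 1.258; volume constant ⇒ A' = A/k, so R' = k²R.
R' = 1.583 × 26.4 = 41.8 Ω

41.8 Ω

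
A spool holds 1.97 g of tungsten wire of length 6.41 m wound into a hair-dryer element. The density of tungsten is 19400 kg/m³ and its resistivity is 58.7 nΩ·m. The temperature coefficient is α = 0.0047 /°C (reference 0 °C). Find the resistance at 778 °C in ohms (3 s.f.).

111 Ω

ρ = 58.7 nΩ·m = 5.87×10^-8 Ω·m
A = m/(density·L) = 0.00197/(19400×6.41) = 1.5842e-08 m²
R = ρL/A = (5.87×10^-8)(6.41)/(1.5842e-08) = 23.75 Ω
R(778 °C) = 23.75 × (1 + 0.0047×778) = 111 Ω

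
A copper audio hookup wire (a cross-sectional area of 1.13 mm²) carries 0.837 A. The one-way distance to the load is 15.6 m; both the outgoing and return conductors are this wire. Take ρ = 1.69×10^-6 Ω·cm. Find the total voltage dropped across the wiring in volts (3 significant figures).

0.391 V

ρ = 1.69×10^-6 Ω·cm = 1.69×10^-8 Ω·m
A = 1.13 mm² = 1.130e-06 m²
Total conductor length (both ways) L = 2 × 15.6 = 31.2 m
R = ρL/A = (1.69×10^-8)(31.2)/(1.130e-06) = 0.4666 Ω
V = IR = 0.837 × 0.4666 = 0.391 V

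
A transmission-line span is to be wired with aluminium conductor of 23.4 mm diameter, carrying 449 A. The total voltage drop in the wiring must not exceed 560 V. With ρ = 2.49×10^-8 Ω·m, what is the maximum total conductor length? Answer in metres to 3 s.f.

21500 m

A = π(d/2)² = π(1.1700e-02 m)² = 4.301e-04 m²
L_max = V_max·A/(1·ρI) = (560)(4.301e-04)/(2.49×10^-8×449) = 21500 m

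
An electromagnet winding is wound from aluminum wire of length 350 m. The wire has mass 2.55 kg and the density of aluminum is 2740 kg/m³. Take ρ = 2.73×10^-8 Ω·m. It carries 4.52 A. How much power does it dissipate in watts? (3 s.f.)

A = m/(density·L) = 2.55/(2740×350) = 2.6590e-06 m²
R = ρL/A = (2.73×10^-8)(350)/(2.6590e-06) = 3.593 Ω
P = I²R = (4.52)² × 3.593 = 73.4 W

73.4 W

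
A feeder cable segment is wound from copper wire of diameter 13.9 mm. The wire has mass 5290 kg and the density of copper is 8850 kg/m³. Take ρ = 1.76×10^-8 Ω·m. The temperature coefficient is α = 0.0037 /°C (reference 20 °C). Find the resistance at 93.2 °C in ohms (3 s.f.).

0.581 Ω

A = π(d/2)² = π(6.9500e-03 m)² = 1.5175e-04 m²
L = m/(density·A) = 5290/(8850×1.5175e-04) = 3939 m
R = ρL/A = (1.76×10^-8)(3939)/(1.5175e-04) = 0.4569 Ω
R(93.2 °C) = 0.4569 × (1 + 0.0037×73.2) = 0.581 Ω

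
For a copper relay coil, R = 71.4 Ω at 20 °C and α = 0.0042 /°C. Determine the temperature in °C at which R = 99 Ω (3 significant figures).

112 °C

R = R₀(1 + α(T − T₀)) ⇒ T = T₀ + (R/R₀ − 1)/α
T = 20 + (99/71.4 − 1)/0.0042 = 20 + (0.3866)/0.0042 = 112 °C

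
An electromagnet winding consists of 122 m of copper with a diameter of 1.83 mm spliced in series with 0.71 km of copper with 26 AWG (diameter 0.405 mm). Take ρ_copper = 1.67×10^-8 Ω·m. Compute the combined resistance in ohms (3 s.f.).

Segment 1: A = π(d/2)² = π(9.1500e-04 m)² = 2.630e-06 m²
R₁ = ρL/A = (1.67×10^-8)(122)/(2.630e-06) = 0.7746 Ω
Segment 2: A = π(0.405/2 mm)² = π(2.0250e-04 m)² = 1.288e-07 m²
R₂ = (1.67×10^-8)(710)/(1.288e-07) = 92.04 Ω
R = R₁ + R₂ = 92.8 Ω

92.8 Ω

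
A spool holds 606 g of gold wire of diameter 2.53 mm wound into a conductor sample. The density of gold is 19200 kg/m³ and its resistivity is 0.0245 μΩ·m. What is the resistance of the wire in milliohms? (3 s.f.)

ρ = 0.0245 μΩ·m = 2.45×10^-8 Ω·m
A = π(d/2)² = π(1.2650e-03 m)² = 5.0273e-06 m²
L = m/(density·A) = 0.606/(19200×5.0273e-06) = 6.278 m
R = ρL/A = (2.45×10^-8)(6.278)/(5.0273e-06) = 30.6 mΩ

30.6 mΩ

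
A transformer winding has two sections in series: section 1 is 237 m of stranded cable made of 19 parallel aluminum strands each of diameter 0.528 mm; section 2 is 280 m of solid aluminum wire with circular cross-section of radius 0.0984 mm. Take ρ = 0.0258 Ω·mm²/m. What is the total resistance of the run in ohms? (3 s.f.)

239 Ω

ρ = 0.0258 Ω·mm²/m = 2.58×10^-8 Ω·m
Section 1: A_strand = π(2.6400e-04)² = 2.190e-07 m²; R₁ = ρL/(N·A_s) = (2.58×10^-8)(237)/(19×2.190e-07) = 1.47 Ω
Section 2: A = πr² = π(9.8400e-05 m)² = 3.042e-08 m²
R₂ = (2.58×10^-8)(280)/(3.042e-08) = 237.5 Ω
R = R₁ + R₂ = 239 Ω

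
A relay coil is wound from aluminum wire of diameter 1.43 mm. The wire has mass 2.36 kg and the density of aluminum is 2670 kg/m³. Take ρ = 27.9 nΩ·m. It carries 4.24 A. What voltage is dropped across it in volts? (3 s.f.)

ρ = 27.9 nΩ·m = 2.79×10^-8 Ω·m
A = π(d/2)² = π(7.1500e-04 m)² = 1.6061e-06 m²
L = m/(density·A) = 2.36/(2670×1.6061e-06) = 550.3 m
R = ρL/A = (2.79×10^-8)(550.3)/(1.6061e-06) = 9.561 Ω
V = IR = 4.24 × 9.561 = 40.5 V

40.5 V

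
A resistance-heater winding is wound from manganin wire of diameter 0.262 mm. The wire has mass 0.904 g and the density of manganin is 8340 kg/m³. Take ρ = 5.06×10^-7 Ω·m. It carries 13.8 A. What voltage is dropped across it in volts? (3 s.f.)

A = π(d/2)² = π(1.3100e-04 m)² = 5.3913e-08 m²
L = m/(density·A) = 9.040×10^-4/(8340×5.3913e-08) = 2.011 m
R = ρL/A = (5.06×10^-7)(2.011)/(5.3913e-08) = 18.87 Ω
V = IR = 13.8 × 18.87 = 260 V

260 V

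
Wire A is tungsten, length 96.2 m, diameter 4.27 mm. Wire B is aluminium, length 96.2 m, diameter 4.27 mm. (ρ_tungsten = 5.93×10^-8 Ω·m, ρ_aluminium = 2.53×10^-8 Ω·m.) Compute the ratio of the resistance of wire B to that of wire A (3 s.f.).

0.427

R ∝ ρL/d², so R_B/R_A = (ρ_B/ρ_A)
= (2.53×10^-8/5.93×10^-8) = 0.427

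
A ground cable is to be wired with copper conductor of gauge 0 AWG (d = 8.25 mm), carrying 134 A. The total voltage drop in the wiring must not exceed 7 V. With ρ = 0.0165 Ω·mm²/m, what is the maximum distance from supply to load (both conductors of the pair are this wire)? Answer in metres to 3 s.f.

84.6 m

ρ = 0.0165 Ω·mm²/m = 1.65×10^-8 Ω·m
A = π(8.25/2 mm)² = π(4.1250e-03 m)² = 5.346e-05 m²
L_max = V_max·A/(2·ρI) = (7)(5.346e-05)/(2×1.65×10^-8×134) = 84.6 m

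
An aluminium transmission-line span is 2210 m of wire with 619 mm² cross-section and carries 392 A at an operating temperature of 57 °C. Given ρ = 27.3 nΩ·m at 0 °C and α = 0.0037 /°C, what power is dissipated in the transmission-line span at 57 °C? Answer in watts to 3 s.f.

ρ = 27.3 nΩ·m = 2.73×10^-8 Ω·m
A = 619 mm² = 6.190e-04 m²
R₍0₎ = ρL/A = (2.73×10^-8)(2210)/(6.190e-04) = 0.09747 Ω
R₍57₎ = R₍0₎(1 + αΔT) = 0.09747 × (1 + 0.0037×57) = 0.118 Ω
P = I²R = (392)² × 0.118 = 18100 W

18100 W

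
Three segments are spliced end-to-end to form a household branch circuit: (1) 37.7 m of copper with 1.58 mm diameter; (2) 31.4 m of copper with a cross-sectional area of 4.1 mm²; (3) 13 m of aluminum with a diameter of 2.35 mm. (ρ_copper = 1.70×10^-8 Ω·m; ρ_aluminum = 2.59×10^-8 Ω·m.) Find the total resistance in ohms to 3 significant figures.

Seg 1: A = π(d/2)² = π(7.9000e-04 m)² = 1.961e-06 m²
R_1 = (1.70×10^-8)(37.7)/(1.961e-06) = 0.3269 Ω
Seg 2: A = 4.1 mm² = 4.100e-06 m²
R_2 = (1.70×10^-8)(31.4)/(4.100e-06) = 0.1302 Ω
Seg 3: A = π(d/2)² = π(1.1750e-03 m)² = 4.337e-06 m²
R_3 = (2.59×10^-8)(13)/(4.337e-06) = 0.07763 Ω
R_total = R_1 + R_2 + R_3 = 0.535 Ω

0.535 Ω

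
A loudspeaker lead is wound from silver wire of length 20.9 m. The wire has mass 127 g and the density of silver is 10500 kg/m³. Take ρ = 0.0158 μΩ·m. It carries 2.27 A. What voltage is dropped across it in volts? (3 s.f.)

ρ = 0.0158 μΩ·m = 1.58×10^-8 Ω·m
A = m/(density·L) = 0.127/(10500×20.9) = 5.7872e-07 m²
R = ρL/A = (1.58×10^-8)(20.9)/(5.7872e-07) = 0.5706 Ω
V = IR = 2.27 × 0.5706 = 1.30 V

1.30 V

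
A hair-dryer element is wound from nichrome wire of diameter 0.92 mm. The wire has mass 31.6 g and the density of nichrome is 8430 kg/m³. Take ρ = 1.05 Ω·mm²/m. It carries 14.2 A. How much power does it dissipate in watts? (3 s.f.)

ρ = 1.05 Ω·mm²/m = 1.05×10^-6 Ω·m
A = π(d/2)² = π(4.6000e-04 m)² = 6.6476e-07 m²
L = m/(density·A) = 0.0316/(8430×6.6476e-07) = 5.639 m
R = ρL/A = (1.05×10^-6)(5.639)/(6.6476e-07) = 8.907 Ω
P = I²R = (14.2)² × 8.907 = 1800 W

1800 W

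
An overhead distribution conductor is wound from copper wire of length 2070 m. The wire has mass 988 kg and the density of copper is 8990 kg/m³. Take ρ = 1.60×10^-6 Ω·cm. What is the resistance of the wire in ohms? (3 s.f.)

ρ = 1.60×10^-6 Ω·cm = 1.60×10^-8 Ω·m
A = m/(density·L) = 988/(8990×2070) = 5.3092e-05 m²
R = ρL/A = (1.60×10^-8)(2070)/(5.3092e-05) = 0.624 Ω

0.624 Ω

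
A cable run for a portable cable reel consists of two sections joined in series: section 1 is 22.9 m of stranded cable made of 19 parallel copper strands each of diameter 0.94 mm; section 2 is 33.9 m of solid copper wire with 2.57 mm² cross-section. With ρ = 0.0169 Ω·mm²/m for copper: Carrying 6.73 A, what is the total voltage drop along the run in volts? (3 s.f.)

ρ = 0.0169 Ω·mm²/m = 1.69×10^-8 Ω·m
Section 1: A_strand = π(4.7000e-04)² = 6.940e-07 m²; R₁ = ρL/(N·A_s) = (1.69×10^-8)(22.9)/(19×6.940e-07) = 0.02935 Ω
Section 2: A = 2.57 mm² = 2.570e-06 m²
R₂ = (1.69×10^-8)(33.9)/(2.570e-06) = 0.2229 Ω
R = R₁ + R₂ = 0.2523 Ω
V = IR = 6.73 × 0.2523 = 1.70 V

1.70 V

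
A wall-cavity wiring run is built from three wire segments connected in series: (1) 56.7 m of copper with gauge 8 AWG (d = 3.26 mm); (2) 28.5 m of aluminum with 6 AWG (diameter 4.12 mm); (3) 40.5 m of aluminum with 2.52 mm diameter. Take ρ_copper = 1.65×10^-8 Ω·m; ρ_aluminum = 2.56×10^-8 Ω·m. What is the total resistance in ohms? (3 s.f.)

Seg 1: A = π(3.26/2 mm)² = π(1.6300e-03 m)² = 8.347e-06 m²
R_1 = (1.65×10^-8)(56.7)/(8.347e-06) = 0.1121 Ω
Seg 2: A = π(4.12/2 mm)² = π(2.0600e-03 m)² = 1.333e-05 m²
R_2 = (2.56×10^-8)(28.5)/(1.333e-05) = 0.05473 Ω
Seg 3: A = π(d/2)² = π(1.2600e-03 m)² = 4.988e-06 m²
R_3 = (2.56×10^-8)(40.5)/(4.988e-06) = 0.2079 Ω
R_total = R_1 + R_2 + R_3 = 0.375 Ω

0.375 Ω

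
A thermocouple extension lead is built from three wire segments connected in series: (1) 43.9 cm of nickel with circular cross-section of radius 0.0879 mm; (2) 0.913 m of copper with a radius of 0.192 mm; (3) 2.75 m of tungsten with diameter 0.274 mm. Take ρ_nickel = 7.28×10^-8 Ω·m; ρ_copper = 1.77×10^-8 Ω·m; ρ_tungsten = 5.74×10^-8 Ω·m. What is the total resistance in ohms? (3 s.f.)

Seg 1: A = πr² = π(8.7900e-05 m)² = 2.427e-08 m²
R_1 = (7.28×10^-8)(0.439)/(2.427e-08) = 1.317 Ω
Seg 2: A = πr² = π(1.9200e-04 m)² = 1.158e-07 m²
R_2 = (1.77×10^-8)(0.913)/(1.158e-07) = 0.1395 Ω
Seg 3: A = π(d/2)² = π(1.3700e-04 m)² = 5.896e-08 m²
R_3 = (5.74×10^-8)(2.75)/(5.896e-08) = 2.677 Ω
R_total = R_1 + R_2 + R_3 = 4.13 Ω

4.13 Ω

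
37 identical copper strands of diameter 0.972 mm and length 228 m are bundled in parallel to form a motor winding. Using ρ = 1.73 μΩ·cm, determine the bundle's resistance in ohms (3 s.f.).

0.144 Ω

ρ = 1.73 μΩ·cm = 1.73×10^-8 Ω·m
A_strand = π(4.8600e-04 m)² = 7.420e-07 m²
R_strand = ρL/A = (1.73×10^-8)(228)/(7.420e-07) = 5.316 Ω
R_total = R_strand/N = 5.316/37 = 0.144 Ω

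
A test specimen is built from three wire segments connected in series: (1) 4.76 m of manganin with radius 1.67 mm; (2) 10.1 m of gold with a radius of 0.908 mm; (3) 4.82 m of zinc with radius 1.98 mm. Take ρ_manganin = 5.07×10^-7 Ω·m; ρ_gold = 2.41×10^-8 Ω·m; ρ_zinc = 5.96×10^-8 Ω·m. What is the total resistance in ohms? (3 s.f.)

Seg 1: A = πr² = π(1.6700e-03 m)² = 8.762e-06 m²
R_1 = (5.07×10^-7)(4.76)/(8.762e-06) = 0.2754 Ω
Seg 2: A = πr² = π(9.0800e-04 m)² = 2.590e-06 m²
R_2 = (2.41×10^-8)(10.1)/(2.590e-06) = 0.09398 Ω
Seg 3: A = πr² = π(1.9800e-03 m)² = 1.232e-05 m²
R_3 = (5.96×10^-8)(4.82)/(1.232e-05) = 0.02332 Ω
R_total = R_1 + R_2 + R_3 = 0.393 Ω

0.393 Ω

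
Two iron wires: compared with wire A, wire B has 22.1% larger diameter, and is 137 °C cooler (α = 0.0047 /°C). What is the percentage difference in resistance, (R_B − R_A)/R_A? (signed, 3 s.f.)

-76.1%

R ∝ ρL/d² with ρ ∝ (1+αΔT), so R_B/R_A = (1 + 22.1/100)⁻² × (1 − 0.0047×137)
= 0.6708 × 0.3561 = 0.2389
(R_B − R_A)/R_A = 0.2389 − 1 = -76.1%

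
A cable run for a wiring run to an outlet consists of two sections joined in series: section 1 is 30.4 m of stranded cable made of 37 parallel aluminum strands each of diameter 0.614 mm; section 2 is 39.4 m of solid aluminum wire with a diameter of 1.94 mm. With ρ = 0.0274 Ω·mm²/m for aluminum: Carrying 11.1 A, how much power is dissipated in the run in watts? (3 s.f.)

54.4 W

ρ = 0.0274 Ω·mm²/m = 2.74×10^-8 Ω·m
Section 1: A_strand = π(3.0700e-04)² = 2.961e-07 m²; R₁ = ρL/(N·A_s) = (2.74×10^-8)(30.4)/(37×2.961e-07) = 0.07603 Ω
Section 2: A = π(d/2)² = π(9.7000e-04 m)² = 2.956e-06 m²
R₂ = (2.74×10^-8)(39.4)/(2.956e-06) = 0.3652 Ω
R = R₁ + R₂ = 0.4413 Ω
P = I²R = (11.1)² × 0.4413 = 54.4 W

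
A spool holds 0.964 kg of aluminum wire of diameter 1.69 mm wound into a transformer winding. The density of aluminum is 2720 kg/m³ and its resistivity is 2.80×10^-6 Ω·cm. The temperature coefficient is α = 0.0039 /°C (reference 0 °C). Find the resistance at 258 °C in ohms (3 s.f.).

ρ = 2.80×10^-6 Ω·cm = 2.80×10^-8 Ω·m
A = π(d/2)² = π(8.4500e-04 m)² = 2.2432e-06 m²
L = m/(density·A) = 0.964/(2720×2.2432e-06) = 158 m
R = ρL/A = (2.80×10^-8)(158)/(2.2432e-06) = 1.972 Ω
R(258 °C) = 1.972 × (1 + 0.0039×258) = 3.96 Ω

3.96 Ω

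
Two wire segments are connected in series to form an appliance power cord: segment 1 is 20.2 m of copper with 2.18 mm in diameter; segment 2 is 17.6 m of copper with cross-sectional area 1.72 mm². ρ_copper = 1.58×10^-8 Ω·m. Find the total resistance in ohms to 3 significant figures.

0.247 Ω

Segment 1: A = π(d/2)² = π(1.0900e-03 m)² = 3.733e-06 m²
R₁ = ρL/A = (1.58×10^-8)(20.2)/(3.733e-06) = 0.08551 Ω
Segment 2: A = 1.72 mm² = 1.720e-06 m²
R₂ = (1.58×10^-8)(17.6)/(1.720e-06) = 0.1617 Ω
R = R₁ + R₂ = 0.247 Ω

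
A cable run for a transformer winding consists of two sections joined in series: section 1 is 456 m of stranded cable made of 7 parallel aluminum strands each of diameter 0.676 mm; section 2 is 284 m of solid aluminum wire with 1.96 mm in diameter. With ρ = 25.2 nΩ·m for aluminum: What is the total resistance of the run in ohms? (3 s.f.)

ρ = 25.2 nΩ·m = 2.52×10^-8 Ω·m
Section 1: A_strand = π(3.3800e-04)² = 3.589e-07 m²; R₁ = ρL/(N·A_s) = (2.52×10^-8)(456)/(7×3.589e-07) = 4.574 Ω
Section 2: A = π(d/2)² = π(9.8000e-04 m)² = 3.017e-06 m²
R₂ = (2.52×10^-8)(284)/(3.017e-06) = 2.372 Ω
R = R₁ + R₂ = 6.95 Ω

6.95 Ω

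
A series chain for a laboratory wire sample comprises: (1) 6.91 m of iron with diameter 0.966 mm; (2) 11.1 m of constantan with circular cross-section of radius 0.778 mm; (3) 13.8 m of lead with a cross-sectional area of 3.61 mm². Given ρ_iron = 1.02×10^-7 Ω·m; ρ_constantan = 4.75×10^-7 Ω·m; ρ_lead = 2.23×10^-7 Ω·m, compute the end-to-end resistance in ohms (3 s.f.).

4.59 Ω

Seg 1: A = π(d/2)² = π(4.8300e-04 m)² = 7.329e-07 m²
R_1 = (1.02×10^-7)(6.91)/(7.329e-07) = 0.9617 Ω
Seg 2: A = πr² = π(7.7800e-04 m)² = 1.902e-06 m²
R_2 = (4.75×10^-7)(11.1)/(1.902e-06) = 2.773 Ω
Seg 3: A = 3.61 mm² = 3.610e-06 m²
R_3 = (2.23×10^-7)(13.8)/(3.610e-06) = 0.8525 Ω
R_total = R_1 + R_2 + R_3 = 4.59 Ω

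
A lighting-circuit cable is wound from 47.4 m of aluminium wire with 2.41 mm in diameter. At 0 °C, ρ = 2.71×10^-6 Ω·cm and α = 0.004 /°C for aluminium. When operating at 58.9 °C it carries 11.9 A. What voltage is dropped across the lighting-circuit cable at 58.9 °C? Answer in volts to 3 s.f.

4.14 V

ρ = 2.71×10^-6 Ω·cm = 2.71×10^-8 Ω·m
A = π(d/2)² = π(1.2050e-03 m)² = 4.562e-06 m²
R₍0₎ = ρL/A = (2.71×10^-8)(47.4)/(4.562e-06) = 0.2816 Ω
R₍58.9₎ = R₍0₎(1 + αΔT) = 0.2816 × (1 + 0.004×58.9) = 0.3479 Ω
V = IR = 11.9 × 0.3479 = 4.14 V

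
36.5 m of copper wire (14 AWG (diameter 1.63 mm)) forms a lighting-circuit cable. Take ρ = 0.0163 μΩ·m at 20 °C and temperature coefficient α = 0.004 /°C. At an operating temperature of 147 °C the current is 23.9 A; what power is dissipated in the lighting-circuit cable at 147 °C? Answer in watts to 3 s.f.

246 W

ρ = 0.0163 μΩ·m = 1.63×10^-8 Ω·m
A = π(1.63/2 mm)² = π(8.1500e-04 m)² = 2.087e-06 m²
R₍20₎ = ρL/A = (1.63×10^-8)(36.5)/(2.087e-06) = 0.2851 Ω
R₍147₎ = R₍20₎(1 + αΔT) = 0.2851 × (1 + 0.004×127) = 0.4299 Ω
P = I²R = (23.9)² × 0.4299 = 246 W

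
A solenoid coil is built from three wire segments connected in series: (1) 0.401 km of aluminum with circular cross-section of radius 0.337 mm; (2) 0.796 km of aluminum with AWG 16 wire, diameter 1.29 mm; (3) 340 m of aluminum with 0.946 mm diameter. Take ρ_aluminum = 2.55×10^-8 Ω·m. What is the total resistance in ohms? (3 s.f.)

56.5 Ω

Seg 1: A = πr² = π(3.3700e-04 m)² = 3.568e-07 m²
R_1 = (2.55×10^-8)(401)/(3.568e-07) = 28.66 Ω
Seg 2: A = π(1.29/2 mm)² = π(6.4500e-04 m)² = 1.307e-06 m²
R_2 = (2.55×10^-8)(796)/(1.307e-06) = 15.53 Ω
Seg 3: A = π(d/2)² = π(4.7300e-04 m)² = 7.029e-07 m²
R_3 = (2.55×10^-8)(340)/(7.029e-07) = 12.34 Ω
R_total = R_1 + R_2 + R_3 = 56.5 Ω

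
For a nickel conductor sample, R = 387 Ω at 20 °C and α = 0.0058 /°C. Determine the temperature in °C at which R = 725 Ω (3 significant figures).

171 °C

R = R₀(1 + α(T − T₀)) ⇒ T = T₀ + (R/R₀ − 1)/α
T = 20 + (725/387 − 1)/0.0058 = 20 + (0.8734)/0.0058 = 171 °C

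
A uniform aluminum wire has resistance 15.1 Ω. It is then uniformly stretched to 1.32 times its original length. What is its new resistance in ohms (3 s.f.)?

Volume constant ⇒ A' = A/k with k = 1.32. R' = ρ(kL)/(A/k) = k²R.
R' = 1.742 × 15.1 = 26.3 Ω

26.3 Ω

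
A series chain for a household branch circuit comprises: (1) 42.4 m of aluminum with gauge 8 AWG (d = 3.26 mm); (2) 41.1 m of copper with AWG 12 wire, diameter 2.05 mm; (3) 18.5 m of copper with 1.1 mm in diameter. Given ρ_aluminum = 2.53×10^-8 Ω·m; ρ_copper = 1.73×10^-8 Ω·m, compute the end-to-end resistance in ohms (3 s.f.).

0.681 Ω

Seg 1: A = π(3.26/2 mm)² = π(1.6300e-03 m)² = 8.347e-06 m²
R_1 = (2.53×10^-8)(42.4)/(8.347e-06) = 0.1285 Ω
Seg 2: A = π(2.05/2 mm)² = π(1.0250e-03 m)² = 3.301e-06 m²
R_2 = (1.73×10^-8)(41.1)/(3.301e-06) = 0.2154 Ω
Seg 3: A = π(d/2)² = π(5.5000e-04 m)² = 9.503e-07 m²
R_3 = (1.73×10^-8)(18.5)/(9.503e-07) = 0.3368 Ω
R_total = R_1 + R_2 + R_3 = 0.681 Ω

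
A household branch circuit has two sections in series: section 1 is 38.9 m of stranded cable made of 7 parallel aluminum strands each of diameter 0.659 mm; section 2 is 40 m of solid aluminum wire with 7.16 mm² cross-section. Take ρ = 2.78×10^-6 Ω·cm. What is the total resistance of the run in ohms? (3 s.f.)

ρ = 2.78×10^-6 Ω·cm = 2.78×10^-8 Ω·m
Section 1: A_strand = π(3.2950e-04)² = 3.411e-07 m²; R₁ = ρL/(N·A_s) = (2.78×10^-8)(38.9)/(7×3.411e-07) = 0.4529 Ω
Section 2: A = 7.16 mm² = 7.160e-06 m²
R₂ = (2.78×10^-8)(40)/(7.160e-06) = 0.1553 Ω
R = R₁ + R₂ = 0.608 Ω

0.608 Ω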